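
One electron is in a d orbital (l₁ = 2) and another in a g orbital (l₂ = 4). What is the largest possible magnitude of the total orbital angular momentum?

The total orbital quantum number L ranges from |l₁ − l₂| to l₁ + l₂ in integer steps.
L ∈ {2, 3, 4, 5, 6}.
The largest magnitude corresponds to L = 6: |L_tot| = ℏ√(6·7) = √42 ℏ.

|L_tot|_max = √42 ℏ ≈ 6.481ℏ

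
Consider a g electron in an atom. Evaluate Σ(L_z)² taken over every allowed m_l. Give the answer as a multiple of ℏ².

For a g orbital, l = 4.
The allowed m_l values are -4, -3, -2, -1, 0, 1, 2, 3, 4.
Σ m_l² = l(l+1)(2l+1)/3 = 4·5·9/3 = 60.

Σ(L_z)² = 60 ℏ²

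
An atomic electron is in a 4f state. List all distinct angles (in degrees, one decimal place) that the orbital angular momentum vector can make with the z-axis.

4f means n = 4, l = 3.
|L| = √(l(l+1)) ℏ = 2√3 ℏ.
cos θ = m_l/√12 for each m_l ∈ {-3, -2, -1, 0, 1, 2, 3}.

θ ∈ {30.0°, 54.7°, 73.2°, 90.0°, 106.8°, 125.3°, 150.0°}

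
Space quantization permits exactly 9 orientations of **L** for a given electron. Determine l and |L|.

9 = 2l + 1, so l = (9−1)/2 = 4.
Then |L| = √(l(l+1)) ℏ = 2√5 ℏ.

l = 4, |L| = 2√5 ℏ ≈ 4.472ℏ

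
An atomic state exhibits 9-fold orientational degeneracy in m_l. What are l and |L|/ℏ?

l = 4, |L| = 2√5 ℏ ≈ 4.472ℏ

Since there are 2l+1 = 9 values of m_l, l = 4.
|L| = ℏ√(l(l+1)) = ℏ√(4·5) = 2√5 ℏ.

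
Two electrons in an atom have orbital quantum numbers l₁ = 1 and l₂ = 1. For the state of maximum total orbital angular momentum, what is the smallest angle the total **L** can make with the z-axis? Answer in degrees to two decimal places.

The total orbital quantum number L ranges from |l₁ − l₂| to l₁ + l₂ in integer steps.
So L can be 0, 1, 2.
The maximum is L = 2, with |L_tot| = ℏ√(2·3) = √6 ℏ.
The minimum angle with z is arccos(2/√6) ≈ 35.26°.

θ_min ≈ 35.26°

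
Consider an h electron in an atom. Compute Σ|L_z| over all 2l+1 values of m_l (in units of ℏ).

Σ|L_z| = 30 ℏ

The letter h corresponds to l = 5.
The allowed m_l values are -5, -4, -3, -2, -1, 0, 1, 2, 3, 4, 5.
Σ|m_l| = l(l+1) = 30.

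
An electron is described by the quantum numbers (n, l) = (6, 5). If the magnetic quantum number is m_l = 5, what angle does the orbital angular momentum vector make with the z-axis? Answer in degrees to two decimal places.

|L| = ℏ√(l(l+1)) = √30 ℏ.
L_z = m_l ℏ = 5ℏ.
cos θ = L_z/|L| = 5/√30, so θ ≈ 24.09°.

θ ≈ 24.09°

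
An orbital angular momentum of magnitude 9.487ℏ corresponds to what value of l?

l = 9

Since |L|² = l(l+1)ℏ², l(l+1) = 90.
Solving: l = 9.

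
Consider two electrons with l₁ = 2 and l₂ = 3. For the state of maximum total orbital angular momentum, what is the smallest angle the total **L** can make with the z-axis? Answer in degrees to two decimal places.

θ_min ≈ 24.09°

L runs from |2 − 3| = 1 to 2 + 3 = 5.
L ∈ {1, 2, 3, 4, 5}.
The maximum is L = 5, with |L_tot| = ℏ√(5·6) = √30 ℏ.
The minimum angle with z is arccos(5/√30) ≈ 24.09°.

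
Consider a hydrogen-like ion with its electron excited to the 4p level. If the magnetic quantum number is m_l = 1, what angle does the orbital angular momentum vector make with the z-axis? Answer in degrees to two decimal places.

The 4p level has l = 1.
|L|² = l(l+1)ℏ² = 2ℏ², so |L| = √2 ℏ.
L_z = m_l ℏ = 1ℏ.
cos θ = L_z/|L| = 1/√2, so θ ≈ 45.00°.

θ ≈ 45.00°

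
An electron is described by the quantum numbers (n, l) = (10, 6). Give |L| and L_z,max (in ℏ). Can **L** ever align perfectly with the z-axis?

No: L_z,max = 6ℏ < |L| = √42 ℏ ≈ 6.481ℏ

|L| = √42 ℏ ≈ 6.4807ℏ, while L_z,max = lℏ = 6ℏ.
Since |L| > L_z,max, the vector can never point exactly along z; the closest it comes is θ_min = arccos(6/√42) ≈ 22.2°.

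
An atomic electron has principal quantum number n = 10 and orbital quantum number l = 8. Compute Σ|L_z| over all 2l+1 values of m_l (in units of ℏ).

The allowed m_l values are -8, -7, -6, -5, -4, -3, -2, -1, 0, 1, 2, 3, 4, 5, 6, 7, 8.
Σ|m_l| = 2·8(8+1)/2 = 72.

Σ|L_z| = 72 ℏ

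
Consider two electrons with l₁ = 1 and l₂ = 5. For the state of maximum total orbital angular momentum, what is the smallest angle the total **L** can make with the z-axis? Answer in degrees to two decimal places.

The total orbital quantum number L ranges from |l₁ − l₂| to l₁ + l₂ in integer steps.
So L can be 4, 5, 6.
The maximum is L = 6, with |L_tot| = ℏ√(6·7) = √42 ℏ.
The minimum angle with z is arccos(6/√42) ≈ 22.21°.

θ_min ≈ 22.21°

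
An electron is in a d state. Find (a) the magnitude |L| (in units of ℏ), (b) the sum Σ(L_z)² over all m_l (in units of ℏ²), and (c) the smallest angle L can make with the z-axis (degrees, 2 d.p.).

|L| = √6 ℏ ≈ 2.449ℏ; Σ(L_z)² = 10 ℏ²; θ_min ≈ 35.26°

For a d orbital, l = 2.
|L| = ℏ√(2·3) = √6 ℏ ≈ 2.449ℏ.
Σ m_l² = 10, so Σ(L_z)² = 10 ℏ².
cos θ_min = 2/√6, so θ_min ≈ 35.26°.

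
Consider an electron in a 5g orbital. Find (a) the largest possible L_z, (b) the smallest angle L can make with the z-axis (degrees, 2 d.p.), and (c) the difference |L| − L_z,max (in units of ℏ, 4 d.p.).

5g means n = 5, l = 4.
L_z,max = lℏ = 4ℏ.
cos θ_min = 4/√20, so θ_min ≈ 26.57°.
|L| − L_z,max = (2√5 − 4)ℏ ≈ 0.4721ℏ.

L_z,max = 4ℏ; θ_min ≈ 26.57°; |L|−L_z,max ≈ 0.4721ℏ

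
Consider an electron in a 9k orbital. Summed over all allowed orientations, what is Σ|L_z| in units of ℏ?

The 9k subshell has l = 7.
The allowed m_l values are -7, -6, -5, -4, -3, -2, -1, 0, 1, 2, 3, 4, 5, 6, 7.
Σ|m_l| = 2·7(7+1)/2 = 56.

Σ|L_z| = 56 ℏ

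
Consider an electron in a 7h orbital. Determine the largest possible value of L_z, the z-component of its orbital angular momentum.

7h means n = 7, l = 5.
L_z = m_l ℏ with m_l ∈ {−5, …, 5}; the maximum is m_l = 5.

L_z,max = 5ℏ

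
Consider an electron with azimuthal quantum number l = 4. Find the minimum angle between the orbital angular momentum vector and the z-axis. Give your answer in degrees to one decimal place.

|L|² = l(l+1)ℏ² = 20ℏ², so |L| = 2√5 ℏ.
The smallest angle corresponds to the largest L_z, i.e. m_l = l = 4, giving L_z = 4ℏ.
cos θ_min = 4/√20, so θ_min ≈ 26.6°.

θ_min ≈ 26.6°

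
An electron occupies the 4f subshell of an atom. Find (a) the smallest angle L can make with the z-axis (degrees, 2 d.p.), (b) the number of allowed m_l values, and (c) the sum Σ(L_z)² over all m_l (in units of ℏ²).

For 4f, l = 3.
cos θ_min = 3/√12, so θ_min ≈ 30.00°.
There are 2l+1 = 7 values of m_l.
Σ m_l² = 28, so Σ(L_z)² = 28 ℏ².

θ_min ≈ 30.00°; 7 values; Σ(L_z)² = 28 ℏ²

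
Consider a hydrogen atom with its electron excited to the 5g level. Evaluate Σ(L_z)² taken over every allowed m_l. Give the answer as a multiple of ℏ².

The 5g level has l = 4.
m_l runs from −4 to 4, i.e. {-4, -3, -2, -1, 0, 1, 2, 3, 4}.
Σ m_l² = 2·(1 + 4 + 9 + 16) = 60.

Σ(L_z)² = 60 ℏ²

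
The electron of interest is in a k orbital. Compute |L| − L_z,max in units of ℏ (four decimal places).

The letter k corresponds to l = 7.
|L| = 2√14 ℏ ≈ 7.4833ℏ, while L_z,max = lℏ = 7ℏ.
The difference is (2√14 − 7)ℏ ≈ 0.4833ℏ.

|L| − L_z,max ≈ 0.4833ℏ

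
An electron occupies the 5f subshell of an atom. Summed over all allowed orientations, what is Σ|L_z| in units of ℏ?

For 5f, l = 3.
m_l runs from −3 to 3, i.e. {-3, -2, -1, 0, 1, 2, 3}.
Σ|m_l| = 2·3(3+1)/2 = 12.

Σ|L_z| = 12 ℏ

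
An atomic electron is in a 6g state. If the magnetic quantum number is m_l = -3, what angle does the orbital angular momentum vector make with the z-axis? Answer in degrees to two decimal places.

θ ≈ 132.13°

For 6g, l = 4.
|L| = ℏ√(l(l+1)) = 2√5 ℏ.
L_z = m_l ℏ = −3ℏ.
cos θ = L_z/|L| = -3/√20, so θ ≈ 132.13°.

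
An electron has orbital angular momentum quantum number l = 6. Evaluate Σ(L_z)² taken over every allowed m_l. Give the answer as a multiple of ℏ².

m_l ∈ {-6, -5, -4, -3, -2, -1, 0, 1, 2, 3, 4, 5, 6}.
Summing m² from −6 to 6: Σ m_l² = 182.

Σ(L_z)² = 182 ℏ²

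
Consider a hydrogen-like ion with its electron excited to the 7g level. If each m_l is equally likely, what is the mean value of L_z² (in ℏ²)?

⟨L_z²⟩ = 6.667 ℏ²

The 7g level has l = 4.
m_l runs from −4 to 4, i.e. {-4, -3, -2, -1, 0, 1, 2, 3, 4}.
Average of L_z² over 9 states: 60/9 ℏ² = 6.667 ℏ².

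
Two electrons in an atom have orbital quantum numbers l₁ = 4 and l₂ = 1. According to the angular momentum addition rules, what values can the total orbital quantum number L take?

Angular momentum addition gives L = |l₁ − l₂|, …, l₁ + l₂.
So L can be 3, 4, 5.

L = 3, 4, 5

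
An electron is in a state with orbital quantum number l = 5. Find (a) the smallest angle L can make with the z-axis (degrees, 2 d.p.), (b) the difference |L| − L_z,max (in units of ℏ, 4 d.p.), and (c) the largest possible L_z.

cos θ_min = 5/√30, so θ_min ≈ 24.09°.
|L| − L_z,max = (√30 − 5)ℏ ≈ 0.4772ℏ.
L_z,max = lℏ = 5ℏ.

θ_min ≈ 24.09°; |L|−L_z,max ≈ 0.4772ℏ; L_z,max = 5ℏ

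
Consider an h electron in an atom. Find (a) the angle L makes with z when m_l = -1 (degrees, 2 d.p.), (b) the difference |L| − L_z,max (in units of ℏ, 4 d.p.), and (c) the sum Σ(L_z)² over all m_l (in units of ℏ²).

θ(m_l=-1) ≈ 100.52°; |L|−L_z,max ≈ 0.4772ℏ; Σ(L_z)² = 110 ℏ²

The letter h corresponds to l = 5.
For m_l = -1: cos θ = -1/√30, θ ≈ 100.52°.
|L| − L_z,max = (√30 − 5)ℏ ≈ 0.4772ℏ.
Σ m_l² = 110, so Σ(L_z)² = 110 ℏ².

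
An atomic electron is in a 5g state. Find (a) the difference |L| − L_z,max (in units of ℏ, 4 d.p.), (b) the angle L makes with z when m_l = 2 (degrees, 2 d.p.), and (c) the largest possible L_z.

|L|−L_z,max ≈ 0.4721ℏ; θ(m_l=2) ≈ 63.43°; L_z,max = 4ℏ

The 5g subshell has l = 4.
|L| − L_z,max = (2√5 − 4)ℏ ≈ 0.4721ℏ.
For m_l = 2: cos θ = 2/√20, θ ≈ 63.43°.
L_z,max = lℏ = 4ℏ.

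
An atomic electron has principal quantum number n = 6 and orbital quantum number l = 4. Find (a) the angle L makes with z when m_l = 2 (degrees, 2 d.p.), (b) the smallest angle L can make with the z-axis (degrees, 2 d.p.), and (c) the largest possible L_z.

For m_l = 2: cos θ = 2/√20, θ ≈ 63.43°.
cos θ_min = 4/√20, so θ_min ≈ 26.57°.
L_z,max = lℏ = 4ℏ.

θ(m_l=2) ≈ 63.43°; θ_min ≈ 26.57°; L_z,max = 4ℏ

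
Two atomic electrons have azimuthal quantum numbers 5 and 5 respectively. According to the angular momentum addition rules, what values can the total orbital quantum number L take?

L = 0, 1, 2, 3, 4, 5, 6, 7, 8, 9, 10

Angular momentum addition gives L = |l₁ − l₂|, …, l₁ + l₂.
So L can be 0, 1, 2, 3, 4, 5, 6, 7, 8, 9, 10.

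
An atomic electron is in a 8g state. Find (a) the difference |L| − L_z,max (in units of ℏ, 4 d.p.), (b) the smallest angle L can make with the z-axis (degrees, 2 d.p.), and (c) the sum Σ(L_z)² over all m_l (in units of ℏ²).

|L|−L_z,max ≈ 0.4721ℏ; θ_min ≈ 26.57°; Σ(L_z)² = 60 ℏ²

For 8g, l = 4.
|L| − L_z,max = (2√5 − 4)ℏ ≈ 0.4721ℏ.
cos θ_min = 4/√20, so θ_min ≈ 26.57°.
Σ m_l² = 60, so Σ(L_z)² = 60 ℏ².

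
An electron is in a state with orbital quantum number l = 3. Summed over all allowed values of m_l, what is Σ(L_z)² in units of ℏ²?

m_l runs from −3 to 3, i.e. {-3, -2, -1, 0, 1, 2, 3}.
Σ m_l² = l(l+1)(2l+1)/3 = 3·4·7/3 = 28.

Σ(L_z)² = 28 ℏ²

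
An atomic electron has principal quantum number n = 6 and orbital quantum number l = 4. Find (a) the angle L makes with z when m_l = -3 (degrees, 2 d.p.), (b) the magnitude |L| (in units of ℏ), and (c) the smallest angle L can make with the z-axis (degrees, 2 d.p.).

θ(m_l=-3) ≈ 132.13°; |L| = 2√5 ℏ ≈ 4.472ℏ; θ_min ≈ 26.57°

For m_l = -3: cos θ = -3/√20, θ ≈ 132.13°.
|L| = ℏ√(4·5) = 2√5 ℏ ≈ 4.472ℏ.
cos θ_min = 4/√20, so θ_min ≈ 26.57°.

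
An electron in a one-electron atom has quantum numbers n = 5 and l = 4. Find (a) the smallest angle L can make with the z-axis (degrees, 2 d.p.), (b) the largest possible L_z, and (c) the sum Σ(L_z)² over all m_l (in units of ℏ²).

cos θ_min = 4/√20, so θ_min ≈ 26.57°.
L_z,max = lℏ = 4ℏ.
Σ m_l² = 60, so Σ(L_z)² = 60 ℏ².

θ_min ≈ 26.57°; L_z,max = 4ℏ; Σ(L_z)² = 60 ℏ²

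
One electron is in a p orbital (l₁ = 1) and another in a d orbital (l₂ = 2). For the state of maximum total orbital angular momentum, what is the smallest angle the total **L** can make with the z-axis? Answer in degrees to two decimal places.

Angular momentum addition gives L = |l₁ − l₂|, …, l₁ + l₂.
So L can be 1, 2, 3.
The maximum is L = 3, with |L_tot| = ℏ√(3·4) = 2√3 ℏ.
The minimum angle with z is arccos(3/√12) ≈ 30.00°.

θ_min ≈ 30.00°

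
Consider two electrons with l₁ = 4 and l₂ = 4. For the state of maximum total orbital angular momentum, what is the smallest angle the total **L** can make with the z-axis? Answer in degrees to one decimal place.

θ_min ≈ 19.5°

L runs from |4 − 4| = 0 to 4 + 4 = 8.
L ∈ {0, 1, 2, 3, 4, 5, 6, 7, 8}.
The maximum is L = 8, with |L_tot| = ℏ√(8·9) = 6√2 ℏ.
The minimum angle with z is arccos(8/√72) ≈ 19.5°.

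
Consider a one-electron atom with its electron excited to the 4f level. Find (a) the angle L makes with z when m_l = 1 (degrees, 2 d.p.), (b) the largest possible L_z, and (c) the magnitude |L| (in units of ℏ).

The 4f level has l = 3.
For m_l = 1: cos θ = 1/√12, θ ≈ 73.22°.
L_z,max = lℏ = 3ℏ.
|L| = ℏ√(3·4) = 2√3 ℏ ≈ 3.464ℏ.

θ(m_l=1) ≈ 73.22°; L_z,max = 3ℏ; |L| = 2√3 ℏ ≈ 3.464ℏ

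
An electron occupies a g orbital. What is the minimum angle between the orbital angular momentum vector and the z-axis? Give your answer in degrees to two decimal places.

For a g orbital, l = 4.
|L|² = l(l+1)ℏ² = 20ℏ², so |L| = 2√5 ℏ.
The smallest angle corresponds to the largest L_z, i.e. m_l = l = 4, giving L_z = 4ℏ.
cos θ_min = 4/√20, so θ_min ≈ 26.57°.

θ_min ≈ 26.57°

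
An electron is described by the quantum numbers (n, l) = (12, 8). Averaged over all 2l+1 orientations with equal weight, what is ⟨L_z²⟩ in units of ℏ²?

⟨L_z²⟩ = 24 ℏ²

m_l runs from −8 to 8, i.e. {-8, -7, -6, -5, -4, -3, -2, -1, 0, 1, 2, 3, 4, 5, 6, 7, 8}.
Average of L_z² over 17 states: 408/17 ℏ² = 24 ℏ².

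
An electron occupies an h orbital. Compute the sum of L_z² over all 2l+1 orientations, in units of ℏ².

An h state has l = 5.
The allowed m_l values are -5, -4, -3, -2, -1, 0, 1, 2, 3, 4, 5.
Σ m_l² = 2·(1 + 4 + 9 + 16 + 25) = 110.

Σ(L_z)² = 110 ℏ²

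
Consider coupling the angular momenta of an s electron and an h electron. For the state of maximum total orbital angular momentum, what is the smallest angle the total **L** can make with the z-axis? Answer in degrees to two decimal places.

Angular momentum addition gives L = |l₁ − l₂|, …, l₁ + l₂.
L ∈ {5}.
The maximum is L = 5, with |L_tot| = ℏ√(5·6) = √30 ℏ.
The minimum angle with z is arccos(5/√30) ≈ 24.09°.

θ_min ≈ 24.09°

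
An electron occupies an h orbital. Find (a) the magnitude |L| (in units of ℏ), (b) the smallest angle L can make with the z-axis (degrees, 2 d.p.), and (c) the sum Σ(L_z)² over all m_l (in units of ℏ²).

|L| = √30 ℏ ≈ 5.477ℏ; θ_min ≈ 24.09°; Σ(L_z)² = 110 ℏ²

The letter h corresponds to l = 5.
|L| = ℏ√(5·6) = √30 ℏ ≈ 5.477ℏ.
cos θ_min = 5/√30, so θ_min ≈ 24.09°.
Σ m_l² = 110, so Σ(L_z)² = 110 ℏ².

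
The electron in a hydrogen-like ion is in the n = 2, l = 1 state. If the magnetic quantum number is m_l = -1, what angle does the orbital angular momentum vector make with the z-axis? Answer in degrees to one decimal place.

|L| = √(l(l+1)) ℏ = √2 ℏ.
L_z = m_l ℏ = −1ℏ.
cos θ = L_z/|L| = -1/√2, so θ ≈ 135.0°.

θ ≈ 135.0°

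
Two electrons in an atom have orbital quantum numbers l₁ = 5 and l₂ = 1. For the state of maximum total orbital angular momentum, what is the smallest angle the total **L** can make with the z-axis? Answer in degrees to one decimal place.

The total orbital quantum number L ranges from |l₁ − l₂| to l₁ + l₂ in integer steps.
Allowed values: L = 4, 5, 6.
The maximum is L = 6, with |L_tot| = ℏ√(6·7) = √42 ℏ.
The minimum angle with z is arccos(6/√42) ≈ 22.2°.

θ_min ≈ 22.2°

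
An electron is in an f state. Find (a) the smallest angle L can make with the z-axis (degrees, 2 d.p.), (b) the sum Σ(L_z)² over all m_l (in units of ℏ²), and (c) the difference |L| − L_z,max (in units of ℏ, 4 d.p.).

θ_min ≈ 30.00°; Σ(L_z)² = 28 ℏ²; |L|−L_z,max ≈ 0.4641ℏ

The letter f corresponds to l = 3.
cos θ_min = 3/√12, so θ_min ≈ 30.00°.
Σ m_l² = 28, so Σ(L_z)² = 28 ℏ².
|L| − L_z,max = (2√3 − 3)ℏ ≈ 0.4641ℏ.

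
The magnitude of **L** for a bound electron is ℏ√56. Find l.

l = 7

|L| = ℏ√(l(l+1)), so l(l+1) = 56.
The positive root is l = 7.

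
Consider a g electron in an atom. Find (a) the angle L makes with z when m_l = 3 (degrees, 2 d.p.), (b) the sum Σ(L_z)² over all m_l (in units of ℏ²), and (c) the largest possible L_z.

θ(m_l=3) ≈ 47.87°; Σ(L_z)² = 60 ℏ²; L_z,max = 4ℏ

For a g orbital, l = 4.
For m_l = 3: cos θ = 3/√20, θ ≈ 47.87°.
Σ m_l² = 60, so Σ(L_z)² = 60 ℏ².
L_z,max = lℏ = 4ℏ.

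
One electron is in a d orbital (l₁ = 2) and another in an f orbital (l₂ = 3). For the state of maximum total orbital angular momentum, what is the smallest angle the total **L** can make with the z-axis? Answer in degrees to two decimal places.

θ_min ≈ 24.09°

By the triangle rule, |l₁ − l₂| ≤ L ≤ l₁ + l₂.
So L can be 1, 2, 3, 4, 5.
The maximum is L = 5, with |L_tot| = ℏ√(5·6) = √30 ℏ.
The minimum angle with z is arccos(5/√30) ≈ 24.09°.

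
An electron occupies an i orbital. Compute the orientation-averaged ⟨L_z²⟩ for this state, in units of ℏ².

An i state has l = 6.
m_l ∈ {-6, -5, -4, -3, -2, -1, 0, 1, 2, 3, 4, 5, 6}.
Average of L_z² over 13 states: 182/13 ℏ² = 14 ℏ².

⟨L_z²⟩ = 14 ℏ²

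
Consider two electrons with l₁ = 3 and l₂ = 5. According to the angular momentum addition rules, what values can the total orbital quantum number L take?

The total orbital quantum number L ranges from |l₁ − l₂| to l₁ + l₂ in integer steps.
So L can be 2, 3, 4, 5, 6, 7, 8.

L = 2, 3, 4, 5, 6, 7, 8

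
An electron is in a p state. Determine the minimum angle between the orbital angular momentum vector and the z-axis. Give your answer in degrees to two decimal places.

θ_min ≈ 45.00°

The letter p corresponds to l = 1.
|L|² = l(l+1)ℏ² = 2ℏ², so |L| = √2 ℏ.
The smallest angle corresponds to the largest L_z, i.e. m_l = l = 1, giving L_z = 1ℏ.
cos θ_min = 1/√2, so θ_min ≈ 45.00°.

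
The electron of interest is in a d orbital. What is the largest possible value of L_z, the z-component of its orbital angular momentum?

D corresponds to l = 2.
L_z = m_l ℏ with m_l ∈ {−2, …, 2}; the maximum is m_l = 2.

L_z,max = 2ℏ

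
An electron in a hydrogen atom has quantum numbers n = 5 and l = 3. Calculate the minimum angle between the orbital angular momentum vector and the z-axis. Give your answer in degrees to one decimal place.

|L|² = l(l+1)ℏ² = 12ℏ², so |L| = 2√3 ℏ.
The smallest angle corresponds to the largest L_z, i.e. m_l = l = 3, giving L_z = 3ℏ.
cos θ_min = 3/√12, so θ_min ≈ 30.0°.

θ_min ≈ 30.0°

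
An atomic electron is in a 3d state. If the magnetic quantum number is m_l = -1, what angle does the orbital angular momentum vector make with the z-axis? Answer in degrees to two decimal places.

θ ≈ 114.09°

The 3d subshell has l = 2.
|L|² = l(l+1)ℏ² = 6ℏ², so |L| = √6 ℏ.
L_z = m_l ℏ = −1ℏ.
cos θ = L_z/|L| = -1/√6, so θ ≈ 114.09°.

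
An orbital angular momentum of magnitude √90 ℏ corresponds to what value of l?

l = 9

(|L|/ℏ)² = l(l+1) = 90.
l² + l − 90 = 0 ⇒ l = 9.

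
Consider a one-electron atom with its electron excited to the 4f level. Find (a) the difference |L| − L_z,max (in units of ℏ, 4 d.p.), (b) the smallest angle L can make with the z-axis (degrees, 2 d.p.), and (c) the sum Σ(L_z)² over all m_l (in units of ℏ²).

|L|−L_z,max ≈ 0.4641ℏ; θ_min ≈ 30.00°; Σ(L_z)² = 28 ℏ²

The 4f level has l = 3.
|L| − L_z,max = (2√3 − 3)ℏ ≈ 0.4641ℏ.
cos θ_min = 3/√12, so θ_min ≈ 30.00°.
Σ m_l² = 28, so Σ(L_z)² = 28 ℏ².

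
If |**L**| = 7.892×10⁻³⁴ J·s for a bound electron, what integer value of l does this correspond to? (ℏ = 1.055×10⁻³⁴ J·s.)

In units of ℏ, |L| ≈ 7.481.
l(l+1) ≈ 7.481² ≈ 55.96, so l = 7.

l = 7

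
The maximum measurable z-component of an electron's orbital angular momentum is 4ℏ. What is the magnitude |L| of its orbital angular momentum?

Since max m_l = l, l = 4.
|L| = √(l(l+1)) ℏ = 2√5 ℏ.

|L| = 2√5 ℏ ≈ 4.472ℏ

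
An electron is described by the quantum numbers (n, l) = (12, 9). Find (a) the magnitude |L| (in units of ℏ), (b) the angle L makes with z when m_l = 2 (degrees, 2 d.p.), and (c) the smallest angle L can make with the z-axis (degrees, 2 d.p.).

|L| = 3√10 ℏ ≈ 9.487ℏ; θ(m_l=2) ≈ 77.83°; θ_min ≈ 18.43°

|L| = ℏ√(9·10) = 3√10 ℏ ≈ 9.487ℏ.
For m_l = 2: cos θ = 2/√90, θ ≈ 77.83°.
cos θ_min = 9/√90, so θ_min ≈ 18.43°.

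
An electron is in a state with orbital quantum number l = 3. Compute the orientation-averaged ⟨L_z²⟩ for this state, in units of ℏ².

⟨L_z²⟩ = 4 ℏ²

m_l ∈ {-3, -2, -1, 0, 1, 2, 3}.
Average of L_z² over 7 states: 28/7 ℏ² = 4 ℏ².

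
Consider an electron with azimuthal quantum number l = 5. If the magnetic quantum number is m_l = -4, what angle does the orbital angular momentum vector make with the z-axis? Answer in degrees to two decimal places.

|L| = √(l(l+1)) ℏ = √30 ℏ.
L_z = m_l ℏ = −4ℏ.
cos θ = L_z/|L| = -4/√30, so θ ≈ 136.91°.

θ ≈ 136.91°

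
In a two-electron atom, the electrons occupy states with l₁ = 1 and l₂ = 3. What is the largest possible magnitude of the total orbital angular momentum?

|L_tot|_max = 2√5 ℏ ≈ 4.472ℏ

L runs from |1 − 3| = 2 to 1 + 3 = 4.
So L can be 2, 3, 4.
The largest magnitude corresponds to L = 4: |L_tot| = ℏ√(4·5) = 2√5 ℏ.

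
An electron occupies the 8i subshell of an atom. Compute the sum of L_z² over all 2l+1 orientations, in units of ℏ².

Σ(L_z)² = 182 ℏ²

For 8i, l = 6.
m_l ∈ {-6, -5, -4, -3, -2, -1, 0, 1, 2, 3, 4, 5, 6}.
Σ m_l² = l(l+1)(2l+1)/3 = 6·7·13/3 = 182.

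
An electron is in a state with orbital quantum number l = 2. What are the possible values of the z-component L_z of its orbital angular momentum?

L_z = m_l ℏ with m_l ranging from −l to +l in integer steps.
For l = 2: m_l ∈ {-2, -1, 0, 1, 2}.

L_z ∈ {−2ℏ, −ℏ, 0, ℏ, 2ℏ}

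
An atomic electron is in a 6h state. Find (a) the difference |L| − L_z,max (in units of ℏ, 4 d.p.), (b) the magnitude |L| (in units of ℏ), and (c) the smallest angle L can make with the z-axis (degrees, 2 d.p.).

For 6h, l = 5.
|L| − L_z,max = (√30 − 5)ℏ ≈ 0.4772ℏ.
|L| = ℏ√(5·6) = √30 ℏ ≈ 5.477ℏ.
cos θ_min = 5/√30, so θ_min ≈ 24.09°.

|L|−L_z,max ≈ 0.4772ℏ; |L| = √30 ℏ ≈ 5.477ℏ; θ_min ≈ 24.09°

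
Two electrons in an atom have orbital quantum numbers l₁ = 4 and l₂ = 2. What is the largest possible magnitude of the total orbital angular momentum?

Angular momentum addition gives L = |l₁ − l₂|, …, l₁ + l₂.
L ∈ {2, 3, 4, 5, 6}.
The largest magnitude corresponds to L = 6: |L_tot| = ℏ√(6·7) = √42 ℏ.

|L_tot|_max = √42 ℏ ≈ 6.481ℏ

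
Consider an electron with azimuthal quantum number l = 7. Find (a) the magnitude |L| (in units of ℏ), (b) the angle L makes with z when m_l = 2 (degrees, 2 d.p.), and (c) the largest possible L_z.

|L| = 2√14 ℏ ≈ 7.483ℏ; θ(m_l=2) ≈ 74.50°; L_z,max = 7ℏ

|L| = ℏ√(7·8) = 2√14 ℏ ≈ 7.483ℏ.
For m_l = 2: cos θ = 2/√56, θ ≈ 74.50°.
L_z,max = lℏ = 7ℏ.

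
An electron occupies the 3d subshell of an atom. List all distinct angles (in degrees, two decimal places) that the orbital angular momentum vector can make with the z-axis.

θ ∈ {35.26°, 65.91°, 90.00°, 114.09°, 144.74°}

For 3d, l = 2.
|L|² = l(l+1)ℏ² = 6ℏ², so |L| = √6 ℏ.
cos θ = m_l/√6 for each m_l ∈ {-2, -1, 0, 1, 2}.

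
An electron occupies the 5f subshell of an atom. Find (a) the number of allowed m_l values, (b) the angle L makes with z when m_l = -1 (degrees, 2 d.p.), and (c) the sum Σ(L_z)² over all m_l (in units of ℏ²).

The 5f subshell has l = 3.
There are 2l+1 = 7 values of m_l.
For m_l = -1: cos θ = -1/√12, θ ≈ 106.78°.
Σ m_l² = 28, so Σ(L_z)² = 28 ℏ².

7 values; θ(m_l=-1) ≈ 106.78°; Σ(L_z)² = 28 ℏ²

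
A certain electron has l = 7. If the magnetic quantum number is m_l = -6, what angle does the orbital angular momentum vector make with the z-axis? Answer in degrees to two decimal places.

θ ≈ 143.30°

|L|² = l(l+1)ℏ² = 56ℏ², so |L| = 2√14 ℏ.
L_z = m_l ℏ = −6ℏ.
cos θ = L_z/|L| = -6/√56, so θ ≈ 143.30°.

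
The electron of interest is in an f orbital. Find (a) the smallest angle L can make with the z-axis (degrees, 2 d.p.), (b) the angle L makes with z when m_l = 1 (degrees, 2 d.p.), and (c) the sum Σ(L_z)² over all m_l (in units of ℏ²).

An f state has l = 3.
cos θ_min = 3/√12, so θ_min ≈ 30.00°.
For m_l = 1: cos θ = 1/√12, θ ≈ 73.22°.
Σ m_l² = 28, so Σ(L_z)² = 28 ℏ².

θ_min ≈ 30.00°; θ(m_l=1) ≈ 73.22°; Σ(L_z)² = 28 ℏ²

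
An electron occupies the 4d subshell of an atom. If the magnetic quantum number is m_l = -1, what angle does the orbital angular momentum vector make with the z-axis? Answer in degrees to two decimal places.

θ ≈ 114.09°

For 4d, l = 2.
|L| = √(l(l+1)) ℏ = √6 ℏ.
L_z = m_l ℏ = −1ℏ.
cos θ = L_z/|L| = -1/√6, so θ ≈ 114.09°.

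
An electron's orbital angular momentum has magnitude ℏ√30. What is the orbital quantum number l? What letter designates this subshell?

l = 5 (h orbital)

Since |L|² = l(l+1)ℏ², l(l+1) = 30.
Solving: l = 5.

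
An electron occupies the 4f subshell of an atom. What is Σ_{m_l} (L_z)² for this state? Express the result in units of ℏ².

4f means n = 4, l = 3.
m_l ∈ {-3, -2, -1, 0, 1, 2, 3}.
Σ m_l² = l(l+1)(2l+1)/3 = 3·4·7/3 = 28.

Σ(L_z)² = 28 ℏ²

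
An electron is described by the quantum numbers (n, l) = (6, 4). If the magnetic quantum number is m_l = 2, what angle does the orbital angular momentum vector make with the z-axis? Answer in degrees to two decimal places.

|L|² = l(l+1)ℏ² = 20ℏ², so |L| = 2√5 ℏ.
L_z = m_l ℏ = 2ℏ.
cos θ = L_z/|L| = 2/√20, so θ ≈ 63.43°.

θ ≈ 63.43°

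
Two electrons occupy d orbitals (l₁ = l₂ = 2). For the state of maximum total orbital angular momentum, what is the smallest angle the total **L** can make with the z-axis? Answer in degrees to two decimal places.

L runs from |2 − 2| = 0 to 2 + 2 = 4.
L ∈ {0, 1, 2, 3, 4}.
The maximum is L = 4, with |L_tot| = ℏ√(4·5) = 2√5 ℏ.
The minimum angle with z is arccos(4/√20) ≈ 26.57°.

θ_min ≈ 26.57°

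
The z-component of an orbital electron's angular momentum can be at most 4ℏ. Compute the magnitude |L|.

|L| = 2√5 ℏ ≈ 4.472ℏ

The maximum L_z equals lℏ, giving l = 4.
|L| = ℏ√(l(l+1)) = 2√5 ℏ.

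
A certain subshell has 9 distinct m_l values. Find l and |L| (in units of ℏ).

l = 4, |L| = 2√5 ℏ ≈ 4.472ℏ

9 = 2l + 1, so l = (9−1)/2 = 4.
|L| = ℏ√(l(l+1)) = ℏ√(4·5) = 2√5 ℏ.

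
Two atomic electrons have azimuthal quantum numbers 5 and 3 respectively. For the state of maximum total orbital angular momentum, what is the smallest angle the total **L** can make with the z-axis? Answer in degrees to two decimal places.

θ_min ≈ 19.47°

Angular momentum addition gives L = |l₁ − l₂|, …, l₁ + l₂.
So L can be 2, 3, 4, 5, 6, 7, 8.
The maximum is L = 8, with |L_tot| = ℏ√(8·9) = 6√2 ℏ.
The minimum angle with z is arccos(8/√72) ≈ 19.47°.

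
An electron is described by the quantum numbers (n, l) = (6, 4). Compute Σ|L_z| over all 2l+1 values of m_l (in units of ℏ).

The allowed m_l values are -4, -3, -2, -1, 0, 1, 2, 3, 4.
Σ|m_l| = 2·4(4+1)/2 = 20.

Σ|L_z| = 20 ℏ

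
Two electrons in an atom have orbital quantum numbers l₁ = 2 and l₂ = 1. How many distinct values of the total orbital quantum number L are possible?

Angular momentum addition gives L = |l₁ − l₂|, …, l₁ + l₂.
So L can be 1, 2, 3.
That is 3 values.

3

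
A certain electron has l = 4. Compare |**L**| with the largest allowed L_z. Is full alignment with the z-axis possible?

|L| = 2√5 ℏ ≈ 4.4721ℏ, while L_z,max = lℏ = 4ℏ.
Since |L| > L_z,max, the vector can never point exactly along z; the closest it comes is θ_min = arccos(4/√20) ≈ 26.6°.

No: L_z,max = 4ℏ < |L| = 2√5 ℏ ≈ 4.472ℏ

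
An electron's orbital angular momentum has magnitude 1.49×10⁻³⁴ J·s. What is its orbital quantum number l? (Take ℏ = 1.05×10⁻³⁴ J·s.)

l = 1

In units of ℏ, |L| ≈ 1.419.
l(l+1) ≈ 1.419² ≈ 2.01, so l = 1.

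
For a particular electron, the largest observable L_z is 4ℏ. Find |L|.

|L| = 2√5 ℏ ≈ 4.472ℏ

The maximum L_z equals lℏ, giving l = 4.
|L| = √(l(l+1)) ℏ = 2√5 ℏ.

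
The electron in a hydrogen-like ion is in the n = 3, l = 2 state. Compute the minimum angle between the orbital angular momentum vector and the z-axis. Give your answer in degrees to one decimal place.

θ_min ≈ 35.3°

|L| = √(l(l+1)) ℏ = √6 ℏ.
The smallest angle corresponds to the largest L_z, i.e. m_l = l = 2, giving L_z = 2ℏ.
cos θ_min = 2/√6, so θ_min ≈ 35.3°.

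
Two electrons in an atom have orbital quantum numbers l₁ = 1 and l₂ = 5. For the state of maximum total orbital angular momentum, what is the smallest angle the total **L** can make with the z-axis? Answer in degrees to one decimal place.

L runs from |1 − 5| = 4 to 1 + 5 = 6.
Allowed values: L = 4, 5, 6.
The maximum is L = 6, with |L_tot| = ℏ√(6·7) = √42 ℏ.
The minimum angle with z is arccos(6/√42) ≈ 22.2°.

θ_min ≈ 22.2°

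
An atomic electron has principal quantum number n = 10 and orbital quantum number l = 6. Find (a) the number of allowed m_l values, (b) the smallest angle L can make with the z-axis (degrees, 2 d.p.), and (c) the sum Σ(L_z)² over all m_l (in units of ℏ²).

There are 2l+1 = 13 values of m_l.
cos θ_min = 6/√42, so θ_min ≈ 22.21°.
Σ m_l² = 182, so Σ(L_z)² = 182 ℏ².

13 values; θ_min ≈ 22.21°; Σ(L_z)² = 182 ℏ²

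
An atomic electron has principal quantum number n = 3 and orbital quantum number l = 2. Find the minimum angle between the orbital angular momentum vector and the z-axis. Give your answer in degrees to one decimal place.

θ_min ≈ 35.3°

|L|² = l(l+1)ℏ² = 6ℏ², so |L| = √6 ℏ.
The smallest angle corresponds to the largest L_z, i.e. m_l = l = 2, giving L_z = 2ℏ.
cos θ_min = 2/√6, so θ_min ≈ 35.3°.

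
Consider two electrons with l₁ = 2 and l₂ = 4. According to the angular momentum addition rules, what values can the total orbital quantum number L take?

Angular momentum addition gives L = |l₁ − l₂|, …, l₁ + l₂.
Allowed values: L = 2, 3, 4, 5, 6.

L = 2, 3, 4, 5, 6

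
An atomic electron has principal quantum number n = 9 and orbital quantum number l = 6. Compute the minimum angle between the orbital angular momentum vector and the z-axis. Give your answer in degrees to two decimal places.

θ_min ≈ 22.21°

|L| = √(l(l+1)) ℏ = √42 ℏ.
The smallest angle corresponds to the largest L_z, i.e. m_l = l = 6, giving L_z = 6ℏ.
cos θ_min = 6/√42, so θ_min ≈ 22.21°.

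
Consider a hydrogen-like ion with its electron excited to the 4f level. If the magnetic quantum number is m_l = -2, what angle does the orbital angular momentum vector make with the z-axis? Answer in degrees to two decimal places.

The 4f level has l = 3.
|L| = √(l(l+1)) ℏ = 2√3 ℏ.
L_z = m_l ℏ = −2ℏ.
cos θ = L_z/|L| = -2/√12, so θ ≈ 125.26°.

θ ≈ 125.26°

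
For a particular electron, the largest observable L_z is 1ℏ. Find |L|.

The maximum L_z equals lℏ, giving l = 1.
|L| = ℏ√(l(l+1)) = √2 ℏ.

|L| = √2 ℏ ≈ 1.414ℏ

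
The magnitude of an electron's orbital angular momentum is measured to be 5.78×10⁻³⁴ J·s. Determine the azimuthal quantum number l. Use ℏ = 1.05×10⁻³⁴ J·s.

In units of ℏ, |L| ≈ 5.505.
l(l+1) ≈ 5.505² ≈ 30.30, so l = 5.

l = 5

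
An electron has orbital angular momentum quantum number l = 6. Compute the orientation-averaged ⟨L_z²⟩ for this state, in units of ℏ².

⟨L_z²⟩ = 14 ℏ²

m_l ∈ {-6, -5, -4, -3, -2, -1, 0, 1, 2, 3, 4, 5, 6}.
⟨L_z²⟩ = ℏ²·l(l+1)/3 = 14ℏ².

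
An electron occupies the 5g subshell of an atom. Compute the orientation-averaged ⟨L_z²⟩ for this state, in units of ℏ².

For 5g, l = 4.
m_l runs from −4 to 4, i.e. {-4, -3, -2, -1, 0, 1, 2, 3, 4}.
Average of L_z² over 9 states: 60/9 ℏ² = 6.667 ℏ².

⟨L_z²⟩ = 6.667 ℏ²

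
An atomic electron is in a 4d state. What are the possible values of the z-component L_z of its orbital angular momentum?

The 4d subshell has l = 2.
L_z = m_l ℏ with m_l ranging from −l to +l in integer steps.
For l = 2: m_l ∈ {-2, -1, 0, 1, 2}.

L_z ∈ {−2ℏ, −ℏ, 0, ℏ, 2ℏ}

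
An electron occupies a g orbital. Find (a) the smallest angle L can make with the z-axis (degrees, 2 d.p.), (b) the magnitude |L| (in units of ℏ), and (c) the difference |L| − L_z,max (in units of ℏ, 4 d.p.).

A g state has l = 4.
cos θ_min = 4/√20, so θ_min ≈ 26.57°.
|L| = ℏ√(4·5) = 2√5 ℏ ≈ 4.472ℏ.
|L| − L_z,max = (2√5 − 4)ℏ ≈ 0.4721ℏ.

θ_min ≈ 26.57°; |L| = 2√5 ℏ ≈ 4.472ℏ; |L|−L_z,max ≈ 0.4721ℏ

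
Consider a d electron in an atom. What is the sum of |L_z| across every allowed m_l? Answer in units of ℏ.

The letter d corresponds to l = 2.
The allowed m_l values are -2, -1, 0, 1, 2.
Σ|m_l| = 2(1+2+…+2) = 6.

Σ|L_z| = 6 ℏ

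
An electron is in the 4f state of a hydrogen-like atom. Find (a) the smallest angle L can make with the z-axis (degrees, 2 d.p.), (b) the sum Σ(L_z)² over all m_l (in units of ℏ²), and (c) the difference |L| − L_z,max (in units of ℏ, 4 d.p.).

θ_min ≈ 30.00°; Σ(L_z)² = 28 ℏ²; |L|−L_z,max ≈ 0.4641ℏ

For 4f, l = 3.
cos θ_min = 3/√12, so θ_min ≈ 30.00°.
Σ m_l² = 28, so Σ(L_z)² = 28 ℏ².
|L| − L_z,max = (2√3 − 3)ℏ ≈ 0.4641ℏ.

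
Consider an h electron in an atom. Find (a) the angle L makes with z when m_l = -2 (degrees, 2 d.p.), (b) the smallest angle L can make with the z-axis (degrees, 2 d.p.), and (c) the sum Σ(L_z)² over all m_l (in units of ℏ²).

θ(m_l=-2) ≈ 111.42°; θ_min ≈ 24.09°; Σ(L_z)² = 110 ℏ²

The letter h corresponds to l = 5.
For m_l = -2: cos θ = -2/√30, θ ≈ 111.42°.
cos θ_min = 5/√30, so θ_min ≈ 24.09°.
Σ m_l² = 110, so Σ(L_z)² = 110 ℏ².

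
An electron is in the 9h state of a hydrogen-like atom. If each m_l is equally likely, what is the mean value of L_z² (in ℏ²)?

The 9h subshell has l = 5.
The allowed m_l values are -5, -4, -3, -2, -1, 0, 1, 2, 3, 4, 5.
⟨L_z²⟩ = ℏ²·l(l+1)/3 = 10ℏ².

⟨L_z²⟩ = 10 ℏ²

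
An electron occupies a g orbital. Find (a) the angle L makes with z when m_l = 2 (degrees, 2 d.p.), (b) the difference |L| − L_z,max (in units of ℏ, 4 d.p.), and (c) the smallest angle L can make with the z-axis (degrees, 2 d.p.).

θ(m_l=2) ≈ 63.43°; |L|−L_z,max ≈ 0.4721ℏ; θ_min ≈ 26.57°

A g state has l = 4.
For m_l = 2: cos θ = 2/√20, θ ≈ 63.43°.
|L| − L_z,max = (2√5 − 4)ℏ ≈ 0.4721ℏ.
cos θ_min = 4/√20, so θ_min ≈ 26.57°.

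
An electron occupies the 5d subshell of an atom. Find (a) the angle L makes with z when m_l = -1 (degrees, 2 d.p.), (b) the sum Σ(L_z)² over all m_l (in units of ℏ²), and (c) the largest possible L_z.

For 5d, l = 2.
For m_l = -1: cos θ = -1/√6, θ ≈ 114.09°.
Σ m_l² = 10, so Σ(L_z)² = 10 ℏ².
L_z,max = lℏ = 2ℏ.

θ(m_l=-1) ≈ 114.09°; Σ(L_z)² = 10 ℏ²; L_z,max = 2ℏ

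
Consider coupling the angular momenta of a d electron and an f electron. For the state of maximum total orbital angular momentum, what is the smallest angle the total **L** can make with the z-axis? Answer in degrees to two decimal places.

The total orbital quantum number L ranges from |l₁ − l₂| to l₁ + l₂ in integer steps.
Allowed values: L = 1, 2, 3, 4, 5.
The maximum is L = 5, with |L_tot| = ℏ√(5·6) = √30 ℏ.
The minimum angle with z is arccos(5/√30) ≈ 24.09°.

θ_min ≈ 24.09°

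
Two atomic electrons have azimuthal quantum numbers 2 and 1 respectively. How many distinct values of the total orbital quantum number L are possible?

By the triangle rule, |l₁ − l₂| ≤ L ≤ l₁ + l₂.
L ∈ {1, 2, 3}.
That is 3 values.

3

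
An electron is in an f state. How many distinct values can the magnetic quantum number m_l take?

7

F corresponds to l = 3.
The number of m_l values is 2l + 1 = 2·3 + 1 = 7.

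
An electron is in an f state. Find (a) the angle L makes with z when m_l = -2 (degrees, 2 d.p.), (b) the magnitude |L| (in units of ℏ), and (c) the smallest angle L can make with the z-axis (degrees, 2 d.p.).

θ(m_l=-2) ≈ 125.26°; |L| = 2√3 ℏ ≈ 3.464ℏ; θ_min ≈ 30.00°

For an f orbital, l = 3.
For m_l = -2: cos θ = -2/√12, θ ≈ 125.26°.
|L| = ℏ√(3·4) = 2√3 ℏ ≈ 3.464ℏ.
cos θ_min = 3/√12, so θ_min ≈ 30.00°.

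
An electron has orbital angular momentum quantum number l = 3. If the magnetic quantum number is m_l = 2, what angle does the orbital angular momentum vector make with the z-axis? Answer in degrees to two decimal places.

θ ≈ 54.74°

|L| = ℏ√(l(l+1)) = 2√3 ℏ.
L_z = m_l ℏ = 2ℏ.
cos θ = L_z/|L| = 2/√12, so θ ≈ 54.74°.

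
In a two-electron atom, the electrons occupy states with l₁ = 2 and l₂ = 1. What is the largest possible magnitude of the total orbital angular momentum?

|L_tot|_max = 2√3 ℏ ≈ 3.464ℏ

By the triangle rule, |l₁ − l₂| ≤ L ≤ l₁ + l₂.
L ∈ {1, 2, 3}.
The largest magnitude corresponds to L = 3: |L_tot| = ℏ√(3·4) = 2√3 ℏ.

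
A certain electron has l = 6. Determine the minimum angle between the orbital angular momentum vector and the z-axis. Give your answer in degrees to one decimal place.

|L| = √(l(l+1)) ℏ = √42 ℏ.
The smallest angle corresponds to the largest L_z, i.e. m_l = l = 6, giving L_z = 6ℏ.
cos θ_min = 6/√42, so θ_min ≈ 22.2°.

θ_min ≈ 22.2°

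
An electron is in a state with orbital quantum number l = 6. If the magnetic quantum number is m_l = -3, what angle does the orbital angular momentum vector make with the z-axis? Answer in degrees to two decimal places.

|L| = ℏ√(l(l+1)) = √42 ℏ.
L_z = m_l ℏ = −3ℏ.
cos θ = L_z/|L| = -3/√42, so θ ≈ 117.58°.

θ ≈ 117.58°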